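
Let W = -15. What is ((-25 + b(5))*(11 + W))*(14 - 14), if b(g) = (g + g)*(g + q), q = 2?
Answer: 0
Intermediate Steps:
b(g) = 2*g*(2 + g) (b(g) = (g + g)*(g + 2) = (2*g)*(2 + g) = 2*g*(2 + g))
((-25 + b(5))*(11 + W))*(14 - 14) = ((-25 + 2*5*(2 + 5))*(11 - 15))*(14 - 14) = ((-25 + 2*5*7)*(-4))*0 = ((-25 + 70)*(-4))*0 = (45*(-4))*0 = -180*0 = 0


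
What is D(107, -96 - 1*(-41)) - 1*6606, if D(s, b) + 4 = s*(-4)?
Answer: -7038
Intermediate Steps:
D(s, b) = -4 - 4*s (D(s, b) = -4 + s*(-4) = -4 - 4*s)
D(107, -96 - 1*(-41)) - 1*6606 = (-4 - 4*107) - 1*6606 = (-4 - 428) - 6606 = -432 - 6606 = -7038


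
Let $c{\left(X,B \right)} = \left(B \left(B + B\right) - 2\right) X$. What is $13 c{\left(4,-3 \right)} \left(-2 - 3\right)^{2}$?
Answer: $20800$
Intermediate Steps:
$c{\left(X,B \right)} = X \left(-2 + 2 B^{2}\right)$ ($c{\left(X,B \right)} = \left(B 2 B - 2\right) X = \left(2 B^{2} - 2\right) X = \left(-2 + 2 B^{2}\right) X = X \left(-2 + 2 B^{2}\right)$)
$13 c{\left(4,-3 \right)} \left(-2 - 3\right)^{2} = 13 \cdot 2 \cdot 4 \left(-1 + \left(-3\right)^{2}\right) \left(-2 - 3\right)^{2} = 13 \cdot 2 \cdot 4 \left(-1 + 9\right) \left(-5\right)^{2} = 13 \cdot 2 \cdot 4 \cdot 8 \cdot 25 = 13 \cdot 64 \cdot 25 = 832 \cdot 25 = 20800$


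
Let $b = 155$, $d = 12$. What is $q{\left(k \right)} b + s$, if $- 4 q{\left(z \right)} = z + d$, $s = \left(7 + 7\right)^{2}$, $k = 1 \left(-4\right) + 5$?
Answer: $- \frac{1231}{4} \approx -307.75$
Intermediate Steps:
$k = 1$ ($k = -4 + 5 = 1$)
$s = 196$ ($s = 14^{2} = 196$)
$q{\left(z \right)} = -3 - \frac{z}{4}$ ($q{\left(z \right)} = - \frac{z + 12}{4} = - \frac{12 + z}{4} = -3 - \frac{z}{4}$)
$q{\left(k \right)} b + s = \left(-3 - \frac{1}{4}\right) 155 + 196 = \left(- \frac{13}{4}\right) 155 + 196 = - \frac{2015}{4} + 196 = - \frac{1231}{4}$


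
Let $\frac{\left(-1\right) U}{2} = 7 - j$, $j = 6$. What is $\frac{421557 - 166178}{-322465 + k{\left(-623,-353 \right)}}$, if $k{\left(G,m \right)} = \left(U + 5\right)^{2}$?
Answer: $- \frac{255379}{322456} \approx -0.79198$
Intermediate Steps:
$U = -2$ ($U = - 2 \left(7 - 6\right) = \left(-2\right) 1 = -2$)
$k{\left(G,m \right)} = 9$ ($k{\left(G,m \right)} = \left(-2 + 5\right)^{2} = 3^{2} = 9$)
$\frac{421557 - 166178}{-322465 + k{\left(-623,-353 \right)}} = \frac{421557 - 166178}{-322465 + 9} = \frac{255379}{-322456} = 255379 \left(- \frac{1}{322456}\right) = - \frac{255379}{322456}$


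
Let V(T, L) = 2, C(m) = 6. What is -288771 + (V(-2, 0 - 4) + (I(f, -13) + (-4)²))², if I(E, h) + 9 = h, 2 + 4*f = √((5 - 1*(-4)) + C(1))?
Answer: -288755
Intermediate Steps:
f = -½ + √15/4 (f = -½ + √((5 - 1*(-4)) + 6)/4 = -½ + √((5 + 4) + 6)/4 = -½ + √(9 + 6)/4 = -½ + √15/4 ≈ 0.46825)
I(E, h) = -9 + h
-288771 + (V(-2, 0 - 4) + (I(f, -13) + (-4)²))² = -288771 + (2 + ((-9 - 13) + (-4)²))² = -288771 + (2 + (-22 + 16))² = -288771 + (2 - 6)² = -288771 + (-4)² = -288771 + 16 = -288755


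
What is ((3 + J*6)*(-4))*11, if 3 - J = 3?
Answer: -132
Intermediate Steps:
J = 0 (J = 3 - 1*3 = 3 - 3 = 0)
((3 + J*6)*(-4))*11 = ((3 + 0*6)*(-4))*11 = ((3 + 0)*(-4))*11 = (3*(-4))*11 = -12*11 = -132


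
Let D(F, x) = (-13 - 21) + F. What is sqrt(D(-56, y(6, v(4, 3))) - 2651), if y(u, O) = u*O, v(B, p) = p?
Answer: I*sqrt(2741) ≈ 52.355*I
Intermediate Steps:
y(u, O) = O*u
D(F, x) = -34 + F
sqrt(D(-56, y(6, v(4, 3))) - 2651) = sqrt((-34 - 56) - 2651) = sqrt(-90 - 2651) = sqrt(-2741) = I*sqrt(2741)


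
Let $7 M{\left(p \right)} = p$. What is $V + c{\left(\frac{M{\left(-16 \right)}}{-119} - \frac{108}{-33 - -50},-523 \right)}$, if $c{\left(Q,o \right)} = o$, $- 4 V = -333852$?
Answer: $82940$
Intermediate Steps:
$M{\left(p \right)} = \frac{p}{7}$
$V = 83463$ ($V = \left(- \frac{1}{4}\right) \left(-333852\right) = 83463$)
$V + c{\left(\frac{M{\left(-16 \right)}}{-119} - \frac{108}{-33 - -50},-523 \right)} = 83463 - 523 = 82940$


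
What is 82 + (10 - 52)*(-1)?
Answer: 124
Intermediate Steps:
82 + (10 - 52)*(-1) = 82 - 42*(-1) = 82 + 42 = 124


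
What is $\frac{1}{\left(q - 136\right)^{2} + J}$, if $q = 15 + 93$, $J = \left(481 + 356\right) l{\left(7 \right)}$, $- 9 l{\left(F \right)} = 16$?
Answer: $- \frac{1}{704} \approx -0.0014205$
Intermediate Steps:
$l{\left(F \right)} = - \frac{16}{9}$ ($l{\left(F \right)} = \left(- \frac{1}{9}\right) 16 = - \frac{16}{9}$)
$J = -1488$ ($J = \left(481 + 356\right) \left(- \frac{16}{9}\right) = 837 \left(- \frac{16}{9}\right) = -1488$)
$q = 108$
$\frac{1}{\left(q - 136\right)^{2} + J} = \frac{1}{\left(108 - 136\right)^{2} - 1488} = \frac{1}{\left(-28\right)^{2} - 1488} = \frac{1}{784 - 1488} = \frac{1}{-704} = - \frac{1}{704}$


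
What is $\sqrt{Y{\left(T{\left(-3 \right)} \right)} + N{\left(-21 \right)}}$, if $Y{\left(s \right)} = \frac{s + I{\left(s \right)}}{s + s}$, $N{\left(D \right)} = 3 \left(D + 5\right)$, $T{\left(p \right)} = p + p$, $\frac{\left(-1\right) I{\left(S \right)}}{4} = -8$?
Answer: $\frac{i \sqrt{1806}}{6} \approx 7.0828 i$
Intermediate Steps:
$I{\left(S \right)} = 32$ ($I{\left(S \right)} = \left(-4\right) \left(-8\right) = 32$)
$T{\left(p \right)} = 2 p$
$N{\left(D \right)} = 15 + 3 D$ ($N{\left(D \right)} = 3 \left(5 + D\right) = 15 + 3 D$)
$Y{\left(s \right)} = \frac{32 + s}{2 s}$ ($Y{\left(s \right)} = \frac{s + 32}{s + s} = \frac{32 + s}{2 s}$)
$\sqrt{Y{\left(T{\left(-3 \right)} \right)} + N{\left(-21 \right)}} = \sqrt{\frac{32 + 2 \left(-3\right)}{2 \cdot 2 \left(-3\right)} + \left(15 + 3 \left(-21\right)\right)} = \sqrt{\frac{32 - 6}{2 \left(-6\right)} + \left(15 - 63\right)} = \sqrt{\frac{1}{2} \left(- \frac{1}{6}\right) 26 - 48} = \sqrt{- \frac{13}{6} - 48} = \sqrt{- \frac{301}{6}} = \frac{i \sqrt{1806}}{6}$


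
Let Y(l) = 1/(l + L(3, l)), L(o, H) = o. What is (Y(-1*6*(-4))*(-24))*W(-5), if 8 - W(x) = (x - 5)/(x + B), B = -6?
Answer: -208/33 ≈ -6.3030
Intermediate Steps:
Y(l) = 1/(3 + l) (Y(l) = 1/(l + 3) = 1/(3 + l))
W(x) = 8 - (-5 + x)/(-6 + x) (W(x) = 8 - (x - 5)/(x - 6) = 8 - (-5 + x)/(-6 + x))
(Y(-1*6*(-4))*(-24))*W(-5) = (-24/(3 - 1*6*(-4)))*((-43 + 7*(-5))/(-6 - 5)) = (-24/(3 - 6*(-4)))*((-43 - 35)/(-11)) = (-24/(3 + 24))*(-1/11*(-78)) = (-24/27)*(78/11) = ((1/27)*(-24))*(78/11) = -8/9*78/11 = -208/33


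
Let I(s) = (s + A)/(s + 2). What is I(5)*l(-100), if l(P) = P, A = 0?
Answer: -500/7 ≈ -71.429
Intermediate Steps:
I(s) = s/(2 + s) (I(s) = (s + 0)/(s + 2) = s/(2 + s))
I(5)*l(-100) = (5/(2 + 5))*(-100) = (5/7)*(-100) = -500/7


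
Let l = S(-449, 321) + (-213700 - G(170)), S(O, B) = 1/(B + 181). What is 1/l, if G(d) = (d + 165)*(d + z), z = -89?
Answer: -502/120899169 ≈ -4.1522e-6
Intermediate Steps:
G(d) = (-89 + d)*(165 + d) (G(d) = (d + 165)*(d - 89) = (165 + d)*(-89 + d) = (-89 + d)*(165 + d))
S(O, B) = 1/(181 + B)
l = -120899169/502 (l = 1/(181 + 321) + (-213700 - (-14685 + 170² + 76*170)) = 1/502 + (-213700 - (-14685 + 28900 + 12920)) = 1/502 + (-213700 - 1*27135) = 1/502 + (-213700 - 27135) = 1/502 - 240835 = -120899169/502 ≈ -2.4084e+5)
1/l = 1/(-120899169/502) = -502/120899169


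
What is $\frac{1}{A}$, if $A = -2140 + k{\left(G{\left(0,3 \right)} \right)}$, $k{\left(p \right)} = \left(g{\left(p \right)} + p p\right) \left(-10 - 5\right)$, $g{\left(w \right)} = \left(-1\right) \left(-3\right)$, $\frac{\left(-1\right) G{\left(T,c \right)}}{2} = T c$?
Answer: $- \frac{1}{2185} \approx -0.00045767$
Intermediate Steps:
$G{\left(T,c \right)} = - 2 T c$
$g{\left(w \right)} = 3$
$k{\left(p \right)} = -45 - 15 p^{2}$ ($k{\left(p \right)} = \left(3 + p p\right) \left(-10 - 5\right) = \left(3 + p^{2}\right) \left(-15\right) = -45 - 15 p^{2}$)
$A = -2185$ ($A = -2140 - \left(45 + 15 \left(\left(-2\right) 0 \cdot 3\right)^{2}\right) = -2140 - \left(45 + 15 \cdot 0^{2}\right) = -2140 - 45 = -2185$)
$\frac{1}{A} = \frac{1}{-2185} = - \frac{1}{2185}$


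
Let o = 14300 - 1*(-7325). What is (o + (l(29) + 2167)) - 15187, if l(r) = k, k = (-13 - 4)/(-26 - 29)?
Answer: 473292/55 ≈ 8605.3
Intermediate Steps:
k = 17/55 (k = -17/(-55) = -17*(-1/55) = 17/55 ≈ 0.30909)
l(r) = 17/55
o = 21625 (o = 14300 + 7325 = 21625)
(o + (l(29) + 2167)) - 15187 = (21625 + (17/55 + 2167)) - 15187 = (21625 + 119202/55) - 15187 = 1308577/55 - 15187 = 473292/55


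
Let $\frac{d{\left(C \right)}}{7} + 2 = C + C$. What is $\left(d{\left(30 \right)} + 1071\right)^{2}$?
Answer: $2181529$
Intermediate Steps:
$d{\left(C \right)} = -14 + 14 C$ ($d{\left(C \right)} = -14 + 7 \left(C + C\right) = -14 + 7 \cdot 2 C = -14 + 14 C$)
$\left(d{\left(30 \right)} + 1071\right)^{2} = \left(\left(-14 + 14 \cdot 30\right) + 1071\right)^{2} = \left(\left(-14 + 420\right) + 1071\right)^{2} = \left(406 + 1071\right)^{2} = 1477^{2} = 2181529$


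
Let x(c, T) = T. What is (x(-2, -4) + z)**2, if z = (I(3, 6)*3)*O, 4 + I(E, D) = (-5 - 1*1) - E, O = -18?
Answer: 487204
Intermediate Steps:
I(E, D) = -10 - E (I(E, D) = -4 + ((-5 - 1*1) - E) = -4 + ((-5 - 1) - E) = -4 + (-6 - E) = -10 - E)
z = 702 (z = ((-10 - 1*3)*3)*(-18) = ((-10 - 3)*3)*(-18) = -13*3*(-18) = -39*(-18) = 702)
(x(-2, -4) + z)**2 = (-4 + 702)**2 = 698**2 = 487204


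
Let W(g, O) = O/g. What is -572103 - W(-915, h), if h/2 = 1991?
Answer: -523470263/915 ≈ -5.7210e+5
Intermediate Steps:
h = 3982 (h = 2*1991 = 3982)
-572103 - W(-915, h) = -572103 - 3982/(-915) = -572103 - 3982*(-1)/915 = -572103 - 1*(-3982/915) = -572103 + 3982/915 = -523470263/915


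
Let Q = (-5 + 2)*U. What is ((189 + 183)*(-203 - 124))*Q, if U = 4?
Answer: 1459728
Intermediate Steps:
Q = -12 (Q = (-5 + 2)*4 = -3*4 = -12)
((189 + 183)*(-203 - 124))*Q = ((189 + 183)*(-203 - 124))*(-12) = (372*(-327))*(-12) = -121644*(-12) = 1459728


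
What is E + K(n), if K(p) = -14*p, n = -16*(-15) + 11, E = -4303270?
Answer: -4306784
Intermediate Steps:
n = 251 (n = 240 + 11 = 251)
E + K(n) = -4303270 - 14*251 = -4303270 - 3514 = -4306784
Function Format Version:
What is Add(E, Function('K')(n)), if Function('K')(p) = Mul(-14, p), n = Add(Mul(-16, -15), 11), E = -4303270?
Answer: -4306784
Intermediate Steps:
n = 251 (n = Add(240, 11) = 251)
Add(E, Function('K')(n)) = Add(-4303270, Mul(-14, 251)) = Add(-4303270, -3514) = -4306784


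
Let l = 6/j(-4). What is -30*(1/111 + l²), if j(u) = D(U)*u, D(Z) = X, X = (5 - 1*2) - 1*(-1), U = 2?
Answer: -5315/1184 ≈ -4.4890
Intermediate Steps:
X = 4 (X = (5 - 2) + 1 = 3 + 1 = 4)
D(Z) = 4
j(u) = 4*u
l = -3/8 (l = 6/((4*(-4))) = 6/(-16) = 6*(-1/16) = -3/8 ≈ -0.37500)
-30*(1/111 + l²) = -30*(1/111 + (-3/8)²) = -30*(1/111 + 9/64) = -30*1063/7104 = -5315/1184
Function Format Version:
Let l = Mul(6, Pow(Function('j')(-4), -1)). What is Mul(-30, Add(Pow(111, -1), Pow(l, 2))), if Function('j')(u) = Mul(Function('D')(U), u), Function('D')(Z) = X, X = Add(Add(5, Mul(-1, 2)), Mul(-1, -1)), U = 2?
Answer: Rational(-5315, 1184) ≈ -4.4890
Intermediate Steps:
X = 4 (X = Add(Add(5, -2), 1) = Add(3, 1) = 4)
Function('D')(Z) = 4
Function('j')(u) = Mul(4, u)
l = Rational(-3, 8) (l = Mul(6, Pow(Mul(4, -4), -1)) = Mul(6, Pow(-16, -1)) = Mul(6, Rational(-1, 16)) = Rational(-3, 8) ≈ -0.37500)
Mul(-30, Add(Pow(111, -1), Pow(l, 2))) = Mul(-30, Add(Pow(111, -1), Pow(Rational(-3, 8), 2))) = Mul(-30, Add(Rational(1, 111), Rational(9, 64))) = Mul(-30, Rational(1063, 7104)) = Rational(-5315, 1184)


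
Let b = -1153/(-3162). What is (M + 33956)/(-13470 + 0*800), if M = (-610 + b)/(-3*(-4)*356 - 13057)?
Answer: -134748209741/53453135700 ≈ -2.5209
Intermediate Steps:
b = 1153/3162 (b = -1153*(-1/3162) = 1153/3162 ≈ 0.36464)
M = 275381/3968310 (M = (-610 + 1153/3162)/(-3*(-4)*356 - 13057) = -1927667/(3162*(12*356 - 13057)) = -1927667/(3162*(4272 - 13057)) = -1927667/3162/(-8785) = -1927667/3162*(-1/8785) = 275381/3968310 ≈ 0.069395)
(M + 33956)/(-13470 + 0*800) = (275381/3968310 + 33956)/(-13470 + 0*800) = 134748209741/(3968310*(-13470 + 0)) = (134748209741/3968310)/(-13470) = (134748209741/3968310)*(-1/13470) = -134748209741/53453135700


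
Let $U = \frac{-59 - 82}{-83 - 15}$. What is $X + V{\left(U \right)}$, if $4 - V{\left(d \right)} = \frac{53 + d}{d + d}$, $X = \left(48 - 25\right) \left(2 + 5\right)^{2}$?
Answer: $\frac{313607}{282} \approx 1112.1$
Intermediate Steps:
$U = \frac{141}{98}$ ($U = - \frac{141}{-98} = \left(-141\right) \left(- \frac{1}{98}\right) = \frac{141}{98} \approx 1.4388$)
$X = 1127$ ($X = 23 \cdot 7^{2} = 23 \cdot 49 = 1127$)
$V{\left(d \right)} = 4 - \frac{53 + d}{2 d}$ ($V{\left(d \right)} = 4 - \frac{53 + d}{d + d} = 4 - \frac{53 + d}{2 d}$)
$X + V{\left(U \right)} = 1127 + \frac{-53 + 7 \cdot \frac{141}{98}}{2 \cdot \frac{141}{98}} = 1127 + \frac{1}{2} \cdot \frac{98}{141} \left(-53 + \frac{141}{14}\right) = 1127 + \frac{1}{2} \cdot \frac{98}{141} \left(- \frac{601}{14}\right) = 1127 - \frac{4207}{282} = \frac{313607}{282}$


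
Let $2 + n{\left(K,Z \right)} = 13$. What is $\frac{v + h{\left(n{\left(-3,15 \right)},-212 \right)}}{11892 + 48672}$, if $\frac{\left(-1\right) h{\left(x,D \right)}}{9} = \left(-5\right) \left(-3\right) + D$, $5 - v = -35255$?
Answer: $\frac{37033}{60564} \approx 0.61147$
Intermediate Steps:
$n{\left(K,Z \right)} = 11$ ($n{\left(K,Z \right)} = -2 + 13 = 11$)
$v = 35260$ ($v = 5 - -35255 = 5 + 35255 = 35260$)
$h{\left(x,D \right)} = -135 - 9 D$ ($h{\left(x,D \right)} = - 9 \left(\left(-5\right) \left(-3\right) + D\right) = - 9 \left(15 + D\right) = -135 - 9 D$)
$\frac{v + h{\left(n{\left(-3,15 \right)},-212 \right)}}{11892 + 48672} = \frac{35260 - -1773}{11892 + 48672} = \frac{35260 + \left(-135 + 1908\right)}{60564} = \left(35260 + 1773\right) \frac{1}{60564} = 37033 \cdot \frac{1}{60564} = \frac{37033}{60564}$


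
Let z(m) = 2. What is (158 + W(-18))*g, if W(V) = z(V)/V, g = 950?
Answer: 1349950/9 ≈ 1.4999e+5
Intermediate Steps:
W(V) = 2/V
(158 + W(-18))*g = (158 + 2/(-18))*950 = (158 + 2*(-1/18))*950 = (158 - 1/9)*950 = (1421/9)*950 = 1349950/9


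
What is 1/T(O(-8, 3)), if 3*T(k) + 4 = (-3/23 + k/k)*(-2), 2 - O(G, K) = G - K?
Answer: -23/44 ≈ -0.52273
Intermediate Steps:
O(G, K) = 2 + K - G (O(G, K) = 2 - (G - K) = 2 + (K - G) = 2 + K - G)
T(k) = -44/23 (T(k) = -4/3 + ((-3/23 + k/k)*(-2))/3 = -4/3 + ((-3*1/23 + 1)*(-2))/3 = -4/3 + ((-3/23 + 1)*(-2))/3 = -4/3 + ((20/23)*(-2))/3 = -4/3 + (⅓)*(-40/23) = -4/3 - 40/69 = -44/23)
1/T(O(-8, 3)) = 1/(-44/23) = -23/44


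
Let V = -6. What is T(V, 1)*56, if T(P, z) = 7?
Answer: 392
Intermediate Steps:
T(V, 1)*56 = 7*56 = 392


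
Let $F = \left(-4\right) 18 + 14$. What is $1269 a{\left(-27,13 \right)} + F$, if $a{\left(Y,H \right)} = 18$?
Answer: $22784$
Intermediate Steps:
$F = -58$ ($F = -72 + 14 = -58$)
$1269 a{\left(-27,13 \right)} + F = 1269 \cdot 18 - 58 = 22842 - 58 = 22784$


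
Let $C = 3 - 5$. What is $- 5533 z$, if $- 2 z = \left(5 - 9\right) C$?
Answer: $22132$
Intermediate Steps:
$C = -2$ ($C = 3 - 5 = -2$)
$z = -4$ ($z = - \frac{\left(5 - 9\right) \left(-2\right)}{2} = - \frac{\left(-4\right) \left(-2\right)}{2} = \left(- \frac{1}{2}\right) 8 = -4$)
$- 5533 z = \left(-5533\right) \left(-4\right) = 22132$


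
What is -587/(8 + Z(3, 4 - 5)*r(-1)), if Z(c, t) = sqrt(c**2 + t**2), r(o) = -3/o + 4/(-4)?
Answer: -587/3 + 587*sqrt(10)/12 ≈ -40.979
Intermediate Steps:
r(o) = -1 - 3/o (r(o) = -3/o + 4*(-1/4) = -3/o - 1 = -1 - 3/o)
-587/(8 + Z(3, 4 - 5)*r(-1)) = -587/(8 + sqrt(3**2 + (4 - 5)**2)*((-3 - 1*(-1))/(-1))) = -587/(8 + sqrt(9 + (-1)**2)*(-(-3 + 1))) = -587/(8 + sqrt(9 + 1)*(-1*(-2))) = -587/(8 + sqrt(10)*2) = -587/(8 + 2*sqrt(10))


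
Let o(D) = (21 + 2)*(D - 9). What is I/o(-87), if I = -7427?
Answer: 7427/2208 ≈ 3.3637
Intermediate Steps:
o(D) = -207 + 23*D (o(D) = 23*(-9 + D) = -207 + 23*D)
I/o(-87) = -7427/(-207 + 23*(-87)) = -7427/(-207 - 2001) = -7427/(-2208) = -7427*(-1/2208) = 7427/2208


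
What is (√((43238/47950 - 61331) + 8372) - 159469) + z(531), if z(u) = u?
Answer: -158938 + I*√1217613919354/4795 ≈ -1.5894e+5 + 230.13*I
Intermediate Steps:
(√((43238/47950 - 61331) + 8372) - 159469) + z(531) = (√((43238/47950 - 61331) + 8372) - 159469) + 531 = (√((43238*(1/47950) - 61331) + 8372) - 159469) + 531 = (√((21619/23975 - 61331) + 8372) - 159469) + 531 = (√(-1470389106/23975 + 8372) - 159469) + 531 = (√(-1269670406/23975) - 159469) + 531 = (I*√1217613919354/4795 - 159469) + 531 = (-159469 + I*√1217613919354/4795) + 531 = -158938 + I*√1217613919354/4795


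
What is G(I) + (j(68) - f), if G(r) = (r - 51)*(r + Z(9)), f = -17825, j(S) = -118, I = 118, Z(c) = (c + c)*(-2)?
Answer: 23201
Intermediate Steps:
Z(c) = -4*c (Z(c) = (2*c)*(-2) = -4*c)
G(r) = (-51 + r)*(-36 + r) (G(r) = (r - 51)*(r - 4*9) = (-51 + r)*(r - 36) = (-51 + r)*(-36 + r))
G(I) + (j(68) - f) = (1836 + 118**2 - 87*118) + (-118 - 1*(-17825)) = (1836 + 13924 - 10266) + (-118 + 17825) = 5494 + 17707 = 23201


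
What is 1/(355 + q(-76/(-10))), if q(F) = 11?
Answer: 1/366 ≈ 0.0027322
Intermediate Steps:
1/(355 + q(-76/(-10))) = 1/(355 + 11) = 1/366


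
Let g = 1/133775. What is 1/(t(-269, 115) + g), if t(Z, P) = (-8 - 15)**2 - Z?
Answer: 133775/106752451 ≈ 0.0012531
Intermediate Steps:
t(Z, P) = 529 - Z (t(Z, P) = (-23)**2 - Z = 529 - Z)
g = 1/133775 ≈ 7.4752e-6
1/(t(-269, 115) + g) = 1/((529 - 1*(-269)) + 1/133775) = 1/((529 + 269) + 1/133775) = 1/(798 + 1/133775) = 1/(106752451/133775) = 133775/106752451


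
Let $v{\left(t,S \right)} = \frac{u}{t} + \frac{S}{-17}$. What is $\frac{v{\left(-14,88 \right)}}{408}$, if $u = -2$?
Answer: $- \frac{599}{48552} \approx -0.012337$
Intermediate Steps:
$v{\left(t,S \right)} = - \frac{2}{t} - \frac{S}{17}$ ($v{\left(t,S \right)} = - \frac{2}{t} + \frac{S}{-17} = - \frac{2}{t} + S \left(- \frac{1}{17}\right) = - \frac{2}{t} - \frac{S}{17}$)
$\frac{v{\left(-14,88 \right)}}{408} = \frac{- \frac{2}{-14} - \frac{88}{17}}{408} = \left(\left(-2\right) \left(- \frac{1}{14}\right) - \frac{88}{17}\right) \frac{1}{408} = \left(\frac{1}{7} - \frac{88}{17}\right) \frac{1}{408} = \left(- \frac{599}{119}\right) \frac{1}{408} = - \frac{599}{48552}$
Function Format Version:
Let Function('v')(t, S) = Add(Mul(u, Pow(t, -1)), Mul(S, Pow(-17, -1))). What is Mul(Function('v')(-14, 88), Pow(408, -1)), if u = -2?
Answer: Rational(-599, 48552) ≈ -0.012337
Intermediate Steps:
Function('v')(t, S) = Add(Mul(-2, Pow(t, -1)), Mul(Rational(-1, 17), S)) (Function('v')(t, S) = Add(Mul(-2, Pow(t, -1)), Mul(S, Pow(-17, -1))) = Add(Mul(-2, Pow(t, -1)), Mul(S, Rational(-1, 17))) = Add(Mul(-2, Pow(t, -1)), Mul(Rational(-1, 17), S)))
Mul(Function('v')(-14, 88), Pow(408, -1)) = Mul(Add(Mul(-2, Pow(-14, -1)), Mul(Rational(-1, 17), 88)), Pow(408, -1)) = Mul(Add(Mul(-2, Rational(-1, 14)), Rational(-88, 17)), Rational(1, 408)) = Mul(Add(Rational(1, 7), Rational(-88, 17)), Rational(1, 408)) = Mul(Rational(-599, 119), Rational(1, 408)) = Rational(-599, 48552)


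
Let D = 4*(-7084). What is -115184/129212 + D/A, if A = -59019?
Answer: -784173316/1906490757 ≈ -0.41132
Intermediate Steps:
D = -28336
-115184/129212 + D/A = -115184/129212 - 28336/(-59019) = -115184*1/129212 - 28336*(-1/59019) = -28796/32303 + 28336/59019 = -784173316/1906490757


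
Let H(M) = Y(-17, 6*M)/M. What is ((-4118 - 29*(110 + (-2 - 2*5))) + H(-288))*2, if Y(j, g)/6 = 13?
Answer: -334093/24 ≈ -13921.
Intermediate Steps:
Y(j, g) = 78 (Y(j, g) = 6*13 = 78)
H(M) = 78/M
((-4118 - 29*(110 + (-2 - 2*5))) + H(-288))*2 = ((-4118 - 29*(110 + (-2 - 2*5))) + 78/(-288))*2 = ((-4118 - 29*(110 + (-2 - 10))) + 78*(-1/288))*2 = ((-4118 - 29*(110 - 12)) - 13/48)*2 = ((-4118 - 29*98) - 13/48)*2 = ((-4118 - 2842) - 13/48)*2 = (-6960 - 13/48)*2 = -334093/48*2 = -334093/24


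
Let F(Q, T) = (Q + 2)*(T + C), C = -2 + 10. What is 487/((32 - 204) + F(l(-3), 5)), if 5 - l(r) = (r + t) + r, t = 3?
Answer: -487/42 ≈ -11.595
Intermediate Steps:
l(r) = 2 - 2*r (l(r) = 5 - ((r + 3) + r) = 5 - ((3 + r) + r) = 5 - (3 + 2*r) = 5 + (-3 - 2*r) = 2 - 2*r)
C = 8
F(Q, T) = (2 + Q)*(8 + T) (F(Q, T) = (Q + 2)*(T + 8) = (2 + Q)*(8 + T))
487/((32 - 204) + F(l(-3), 5)) = 487/((32 - 204) + (16 + 2*5 + 8*(2 - 2*(-3)) + (2 - 2*(-3))*5)) = 487/(-172 + (16 + 10 + 8*(2 + 6) + (2 + 6)*5)) = 487/(-172 + (16 + 10 + 8*8 + 8*5)) = 487/(-172 + (16 + 10 + 64 + 40)) = 487/(-172 + 130) = 487/(-42) = 487*(-1/42) = -487/42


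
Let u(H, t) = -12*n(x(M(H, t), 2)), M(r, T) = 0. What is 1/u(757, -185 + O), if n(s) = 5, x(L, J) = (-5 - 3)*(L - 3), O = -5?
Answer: -1/60 ≈ -0.016667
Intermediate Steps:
x(L, J) = 24 - 8*L (x(L, J) = -8*(-3 + L) = 24 - 8*L)
u(H, t) = -60 (u(H, t) = -12*5 = -60)
1/u(757, -185 + O) = 1/(-60) = -1/60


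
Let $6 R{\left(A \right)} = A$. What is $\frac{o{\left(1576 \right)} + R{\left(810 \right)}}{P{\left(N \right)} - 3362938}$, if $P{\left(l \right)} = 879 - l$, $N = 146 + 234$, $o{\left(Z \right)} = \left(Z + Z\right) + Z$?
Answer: $- \frac{1621}{1120813} \approx -0.0014463$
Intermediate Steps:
$R{\left(A \right)} = \frac{A}{6}$
$o{\left(Z \right)} = 3 Z$ ($o{\left(Z \right)} = 2 Z + Z = 3 Z$)
$N = 380$
$\frac{o{\left(1576 \right)} + R{\left(810 \right)}}{P{\left(N \right)} - 3362938} = \frac{3 \cdot 1576 + \frac{1}{6} \cdot 810}{\left(879 - 380\right) - 3362938} = \frac{4728 + 135}{\left(879 - 380\right) - 3362938} = \frac{4863}{499 - 3362938} = \frac{4863}{-3362439} = 4863 \left(- \frac{1}{3362439}\right) = - \frac{1621}{1120813}$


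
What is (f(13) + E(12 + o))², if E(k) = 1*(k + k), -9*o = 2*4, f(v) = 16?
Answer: 118336/81 ≈ 1460.9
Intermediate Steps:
o = -8/9 (o = -2*4/9 = -⅑*8 = -8/9 ≈ -0.88889)
E(k) = 2*k (E(k) = 1*(2*k) = 2*k)
(f(13) + E(12 + o))² = (16 + 2*(12 - 8/9))² = (16 + 2*(100/9))² = (16 + 200/9)² = (344/9)² = 118336/81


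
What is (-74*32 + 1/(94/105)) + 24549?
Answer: 2085119/94 ≈ 22182.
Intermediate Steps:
(-74*32 + 1/(94/105)) + 24549 = (-2368 + 1/(94*(1/105))) + 24549 = (-2368 + 1/(94/105)) + 24549 = (-2368 + 105/94) + 24549 = -222487/94 + 24549 = 2085119/94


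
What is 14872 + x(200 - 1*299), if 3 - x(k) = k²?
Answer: 5074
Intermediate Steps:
x(k) = 3 - k²
14872 + x(200 - 1*299) = 14872 + (3 - (200 - 1*299)²) = 14872 + (3 - (200 - 299)²) = 14872 + (3 - 1*(-99)²) = 14872 + (3 - 1*9801) = 14872 + (3 - 9801) = 14872 - 9798 = 5074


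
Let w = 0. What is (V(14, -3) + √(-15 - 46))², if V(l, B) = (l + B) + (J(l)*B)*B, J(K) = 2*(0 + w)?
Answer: (11 + I*√61)² ≈ 60.0 + 171.83*I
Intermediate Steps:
J(K) = 0 (J(K) = 2*(0 + 0) = 2*0 = 0)
V(l, B) = B + l (V(l, B) = (l + B) + (0*B)*B = (B + l) + 0*B = (B + l) + 0 = B + l)
(V(14, -3) + √(-15 - 46))² = ((-3 + 14) + √(-15 - 46))² = (11 + √(-61))² = (11 + I*√61)²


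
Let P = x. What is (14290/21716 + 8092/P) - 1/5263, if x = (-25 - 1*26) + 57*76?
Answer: 623359451005/244640544774 ≈ 2.5481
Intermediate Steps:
x = 4281 (x = (-25 - 26) + 4332 = -51 + 4332 = 4281)
P = 4281
(14290/21716 + 8092/P) - 1/5263 = (14290/21716 + 8092/4281) - 1/5263 = (14290*(1/21716) + 8092*(1/4281)) - 1*1/5263 = (7145/10858 + 8092/4281) - 1/5263 = 118450681/46483098 - 1/5263 = 623359451005/244640544774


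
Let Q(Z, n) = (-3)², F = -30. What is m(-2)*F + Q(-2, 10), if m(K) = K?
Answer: 69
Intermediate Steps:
Q(Z, n) = 9
m(-2)*F + Q(-2, 10) = -2*(-30) + 9 = 60 + 9 = 69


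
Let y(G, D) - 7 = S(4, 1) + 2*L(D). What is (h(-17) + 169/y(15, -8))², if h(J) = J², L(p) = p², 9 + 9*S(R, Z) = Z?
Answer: 122740918336/1456849 ≈ 84251.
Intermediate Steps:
S(R, Z) = -1 + Z/9
y(G, D) = 55/9 + 2*D² (y(G, D) = 7 + ((-1 + (⅑)*1) + 2*D²) = 7 + ((-1 + ⅑) + 2*D²) = 7 + (-8/9 + 2*D²) = 55/9 + 2*D²)
(h(-17) + 169/y(15, -8))² = ((-17)² + 169/(55/9 + 2*(-8)²))² = (289 + 169/(55/9 + 2*64))² = (289 + 169/(55/9 + 128))² = (289 + 169/(1207/9))² = (289 + 169*(9/1207))² = (289 + 1521/1207)² = (350344/1207)² = 122740918336/1456849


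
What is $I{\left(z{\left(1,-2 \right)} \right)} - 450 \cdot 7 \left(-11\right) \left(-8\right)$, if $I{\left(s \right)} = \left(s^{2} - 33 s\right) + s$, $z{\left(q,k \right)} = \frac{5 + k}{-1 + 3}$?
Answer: $- \frac{1108983}{4} \approx -2.7725 \cdot 10^{5}$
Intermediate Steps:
$z{\left(q,k \right)} = \frac{5}{2} + \frac{k}{2}$ ($z{\left(q,k \right)} = \frac{5 + k}{2} = \left(5 + k\right) \frac{1}{2} = \frac{5}{2} + \frac{k}{2}$)
$I{\left(s \right)} = s^{2} - 32 s$
$I{\left(z{\left(1,-2 \right)} \right)} - 450 \cdot 7 \left(-11\right) \left(-8\right) = \left(\frac{5}{2} + \frac{1}{2} \left(-2\right)\right) \left(-32 + \left(\frac{5}{2} + \frac{1}{2} \left(-2\right)\right)\right) - 450 \cdot 7 \left(-11\right) \left(-8\right) = \left(\frac{5}{2} - 1\right) \left(-32 + \left(\frac{5}{2} - 1\right)\right) - 450 \left(\left(-77\right) \left(-8\right)\right) = \frac{3 \left(-32 + \frac{3}{2}\right)}{2} - 277200 = \frac{3}{2} \left(- \frac{61}{2}\right) - 277200 = - \frac{183}{4} - 277200 = - \frac{1108983}{4}$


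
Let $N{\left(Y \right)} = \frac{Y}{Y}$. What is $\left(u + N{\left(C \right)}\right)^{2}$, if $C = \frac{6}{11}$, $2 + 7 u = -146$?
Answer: $\frac{19881}{49} \approx 405.73$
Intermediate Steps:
$u = - \frac{148}{7}$ ($u = - \frac{2}{7} + \frac{1}{7} \left(-146\right) = - \frac{2}{7} - \frac{146}{7} = - \frac{148}{7} \approx -21.143$)
$C = \frac{6}{11}$ ($C = 6 \cdot \frac{1}{11} = \frac{6}{11} \approx 0.54545$)
$N{\left(Y \right)} = 1$
$\left(u + N{\left(C \right)}\right)^{2} = \left(- \frac{148}{7} + 1\right)^{2} = \left(- \frac{141}{7}\right)^{2} = \frac{19881}{49}$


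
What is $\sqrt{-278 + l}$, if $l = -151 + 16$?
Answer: $i \sqrt{413} \approx 20.322 i$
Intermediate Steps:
$l = -135$
$\sqrt{-278 + l} = \sqrt{-278 - 135} = \sqrt{-413} = i \sqrt{413}$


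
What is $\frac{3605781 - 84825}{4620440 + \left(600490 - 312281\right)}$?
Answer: $\frac{3520956}{4908649} \approx 0.7173$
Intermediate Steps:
$\frac{3605781 - 84825}{4620440 + \left(600490 - 312281\right)} = \frac{3520956}{4620440 + 288209} = \frac{3520956}{4908649}$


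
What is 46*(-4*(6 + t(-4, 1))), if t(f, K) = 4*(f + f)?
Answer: 4784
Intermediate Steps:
t(f, K) = 8*f (t(f, K) = 4*(2*f) = 8*f)
46*(-4*(6 + t(-4, 1))) = 46*(-4*(6 + 8*(-4))) = 46*(-4*(6 - 32)) = 46*(-4*(-26)) = 46*104 = 4784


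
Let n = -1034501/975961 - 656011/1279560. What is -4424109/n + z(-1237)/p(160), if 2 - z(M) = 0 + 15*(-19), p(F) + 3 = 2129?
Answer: 11745789625292783230037/4175351855904506 ≈ 2.8131e+6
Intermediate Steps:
p(F) = 2126 (p(F) = -3 + 2129 = 2126)
z(M) = 287 (z(M) = 2 - (0 + 15*(-19)) = 2 - (0 - 285) = 2 - 1*(-285) = 2 + 285 = 287)
n = -1963947251131/1248800657160 (n = -1034501*1/975961 - 656011*1/1279560 = -1034501/975961 - 656011/1279560 = -1963947251131/1248800657160 ≈ -1.5727)
-4424109/n + z(-1237)/p(160) = -4424109/(-1963947251131/1248800657160) + 287/2126 = -4424109*(-1248800657160/1963947251131) + 287*(1/2126) = 5524830226547470440/1963947251131 + 287/2126 = 11745789625292783230037/4175351855904506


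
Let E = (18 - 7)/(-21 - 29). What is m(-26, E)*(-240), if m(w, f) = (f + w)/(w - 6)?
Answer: -3933/20 ≈ -196.65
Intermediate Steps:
E = -11/50 (E = 11/(-50) = 11*(-1/50) = -11/50 ≈ -0.22000)
m(w, f) = (f + w)/(-6 + w)
m(-26, E)*(-240) = ((-11/50 - 26)/(-6 - 26))*(-240) = (-1311/50/(-32))*(-240) = -1/32*(-1311/50)*(-240) = (1311/1600)*(-240) = -3933/20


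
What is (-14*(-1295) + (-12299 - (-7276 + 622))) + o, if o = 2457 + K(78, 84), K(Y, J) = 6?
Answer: 14948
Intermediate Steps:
o = 2463 (o = 2457 + 6 = 2463)
(-14*(-1295) + (-12299 - (-7276 + 622))) + o = (-14*(-1295) + (-12299 - (-7276 + 622))) + 2463 = (18130 + (-12299 - 1*(-6654))) + 2463 = (18130 + (-12299 + 6654)) + 2463 = (18130 - 5645) + 2463 = 12485 + 2463 = 14948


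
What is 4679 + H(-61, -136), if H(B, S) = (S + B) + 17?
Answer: 4499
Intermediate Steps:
H(B, S) = 17 + B + S (H(B, S) = (B + S) + 17 = 17 + B + S)
4679 + H(-61, -136) = 4679 + (17 - 61 - 136) = 4679 - 180 = 4499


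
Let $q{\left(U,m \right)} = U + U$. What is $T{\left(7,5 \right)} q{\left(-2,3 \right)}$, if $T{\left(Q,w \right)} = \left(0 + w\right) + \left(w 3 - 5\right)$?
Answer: $-60$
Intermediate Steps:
$q{\left(U,m \right)} = 2 U$
$T{\left(Q,w \right)} = -5 + 4 w$ ($T{\left(Q,w \right)} = w + \left(3 w - 5\right) = w + \left(-5 + 3 w\right) = -5 + 4 w$)
$T{\left(7,5 \right)} q{\left(-2,3 \right)} = \left(-5 + 4 \cdot 5\right) 2 \left(-2\right) = \left(-5 + 20\right) \left(-4\right) = 15 \left(-4\right) = -60$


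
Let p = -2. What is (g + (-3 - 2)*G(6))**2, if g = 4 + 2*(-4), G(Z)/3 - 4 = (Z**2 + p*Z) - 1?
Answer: 167281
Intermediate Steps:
G(Z) = 9 - 6*Z + 3*Z**2 (G(Z) = 12 + 3*((Z**2 - 2*Z) - 1) = 12 + 3*(-1 + Z**2 - 2*Z) = 12 + (-3 - 6*Z + 3*Z**2) = 9 - 6*Z + 3*Z**2)
g = -4 (g = 4 - 8 = -4)
(g + (-3 - 2)*G(6))**2 = (-4 + (-3 - 2)*(9 - 6*6 + 3*6**2))**2 = (-4 - 5*(9 - 36 + 3*36))**2 = (-4 - 5*(9 - 36 + 108))**2 = (-4 - 5*81)**2 = (-4 - 405)**2 = (-409)**2 = 167281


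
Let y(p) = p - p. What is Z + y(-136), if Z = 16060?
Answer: 16060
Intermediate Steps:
y(p) = 0
Z + y(-136) = 16060 + 0 = 16060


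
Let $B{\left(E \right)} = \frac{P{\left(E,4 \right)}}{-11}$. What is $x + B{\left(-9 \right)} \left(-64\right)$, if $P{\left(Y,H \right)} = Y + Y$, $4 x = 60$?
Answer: $- \frac{987}{11} \approx -89.727$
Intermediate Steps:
$x = 15$ ($x = \frac{1}{4} \cdot 60 = 15$)
$P{\left(Y,H \right)} = 2 Y$
$B{\left(E \right)} = - \frac{2 E}{11}$ ($B{\left(E \right)} = \frac{2 E}{-11} = 2 E \left(- \frac{1}{11}\right) = - \frac{2 E}{11}$)
$x + B{\left(-9 \right)} \left(-64\right) = 15 + \left(- \frac{2}{11}\right) \left(-9\right) \left(-64\right) = 15 + \frac{18}{11} \left(-64\right) = 15 - \frac{1152}{11} = - \frac{987}{11}$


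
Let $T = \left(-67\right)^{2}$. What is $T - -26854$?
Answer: $31343$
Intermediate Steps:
$T = 4489$
$T - -26854 = 4489 - -26854 = 4489 + 26854 = 31343$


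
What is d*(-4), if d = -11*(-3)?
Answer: -132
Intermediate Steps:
d = 33
d*(-4) = 33*(-4) = -132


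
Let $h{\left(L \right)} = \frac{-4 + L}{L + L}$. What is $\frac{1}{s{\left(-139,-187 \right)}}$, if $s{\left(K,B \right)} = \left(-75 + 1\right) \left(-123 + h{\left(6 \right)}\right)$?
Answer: $\frac{3}{27269} \approx 0.00011002$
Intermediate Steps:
$h{\left(L \right)} = \frac{-4 + L}{2 L}$
$s{\left(K,B \right)} = \frac{27269}{3}$ ($s{\left(K,B \right)} = \left(-75 + 1\right) \left(-123 + \frac{-4 + 6}{2 \cdot 6}\right) = - 74 \left(-123 + \frac{1}{2} \cdot \frac{1}{6} \cdot 2\right) = - 74 \left(-123 + \frac{1}{6}\right) = \left(-74\right) \left(- \frac{737}{6}\right) = \frac{27269}{3}$)
$\frac{1}{s{\left(-139,-187 \right)}} = \frac{1}{\frac{27269}{3}} = \frac{3}{27269}$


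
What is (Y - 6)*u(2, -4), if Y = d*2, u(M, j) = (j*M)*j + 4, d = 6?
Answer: 216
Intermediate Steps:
u(M, j) = 4 + M*j**2 (u(M, j) = (M*j)*j + 4 = M*j**2 + 4 = 4 + M*j**2)
Y = 12 (Y = 6*2 = 12)
(Y - 6)*u(2, -4) = (12 - 6)*(4 + 2*(-4)**2) = 6*(4 + 2*16) = 6*(4 + 32) = 6*36 = 216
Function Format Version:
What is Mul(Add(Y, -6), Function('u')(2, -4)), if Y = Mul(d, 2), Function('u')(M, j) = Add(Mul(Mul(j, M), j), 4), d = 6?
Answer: 216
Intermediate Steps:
Function('u')(M, j) = Add(4, Mul(M, Pow(j, 2))) (Function('u')(M, j) = Add(Mul(Mul(M, j), j), 4) = Add(Mul(M, Pow(j, 2)), 4) = Add(4, Mul(M, Pow(j, 2))))
Y = 12 (Y = Mul(6, 2) = 12)
Mul(Add(Y, -6), Function('u')(2, -4)) = Mul(Add(12, -6), Add(4, Mul(2, Pow(-4, 2)))) = Mul(6, Add(4, Mul(2, 16))) = Mul(6, Add(4, 32)) = Mul(6, 36) = 216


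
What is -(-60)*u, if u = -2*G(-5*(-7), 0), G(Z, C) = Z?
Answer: -4200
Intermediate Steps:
u = -70 (u = -(-10)*(-7) = -2*35 = -70)
-(-60)*u = -(-60)*(-70) = -60*70 = -4200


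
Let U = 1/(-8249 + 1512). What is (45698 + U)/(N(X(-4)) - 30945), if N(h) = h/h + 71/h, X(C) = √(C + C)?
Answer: 1231469700*I/(6737*(-123776*I + 71*√2)) ≈ -1.4768 + 0.001198*I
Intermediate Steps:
X(C) = √2*√C (X(C) = √(2*C) = √2*√C)
N(h) = 1 + 71/h
U = -1/6737 (U = 1/(-6737) = -1/6737 ≈ -0.00014843)
(45698 + U)/(N(X(-4)) - 30945) = (45698 - 1/6737)/((71 + √2*√(-4))/((√2*√(-4))) - 30945) = 307867425/(6737*((71 + √2*(2*I))/((√2*(2*I))) - 30945)) = 307867425/(6737*((71 + 2*I*√2)/((2*I*√2)) - 30945)) = 307867425/(6737*((-I*√2/4)*(71 + 2*I*√2) - 30945)) = 307867425/(6737*(-I*√2*(71 + 2*I*√2)/4 - 30945)) = 307867425/(6737*(-30945 - I*√2*(71 + 2*I*√2)/4))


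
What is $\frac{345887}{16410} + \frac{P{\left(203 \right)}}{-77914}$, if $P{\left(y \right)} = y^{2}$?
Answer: $\frac{6568300007}{319642185} \approx 20.549$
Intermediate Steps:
$\frac{345887}{16410} + \frac{P{\left(203 \right)}}{-77914} = \frac{345887}{16410} + \frac{203^{2}}{-77914} = 345887 \cdot \frac{1}{16410} + 41209 \left(- \frac{1}{77914}\right) = \frac{345887}{16410} - \frac{41209}{77914} = \frac{6568300007}{319642185}$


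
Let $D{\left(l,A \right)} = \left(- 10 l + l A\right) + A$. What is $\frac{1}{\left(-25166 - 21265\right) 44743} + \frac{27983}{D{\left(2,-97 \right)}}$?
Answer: $- \frac{58133625666350}{646090754463} \approx -89.978$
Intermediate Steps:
$D{\left(l,A \right)} = A - 10 l + A l$ ($D{\left(l,A \right)} = \left(- 10 l + A l\right) + A = A - 10 l + A l$)
$\frac{1}{\left(-25166 - 21265\right) 44743} + \frac{27983}{D{\left(2,-97 \right)}} = \frac{1}{\left(-25166 - 21265\right) 44743} + \frac{27983}{-97 - 20 - 194} = \frac{1}{-46431} \cdot \frac{1}{44743} + \frac{27983}{-97 - 20 - 194} = \left(- \frac{1}{46431}\right) \frac{1}{44743} + \frac{27983}{-311} = - \frac{1}{2077462233} + 27983 \left(- \frac{1}{311}\right) = - \frac{1}{2077462233} - \frac{27983}{311} = - \frac{58133625666350}{646090754463}$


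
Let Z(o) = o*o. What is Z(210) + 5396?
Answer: 49496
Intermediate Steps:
Z(o) = o²
Z(210) + 5396 = 210² + 5396 = 44100 + 5396 = 49496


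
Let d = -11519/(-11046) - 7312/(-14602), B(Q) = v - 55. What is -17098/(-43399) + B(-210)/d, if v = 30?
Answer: -2439182215804/154357093103 ≈ -15.802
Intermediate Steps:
B(Q) = -25 (B(Q) = 30 - 55 = -25)
d = 17783485/11520978 (d = -11519*(-1/11046) - 7312*(-1/14602) = 11519/11046 + 3656/7301 = 17783485/11520978 ≈ 1.5436)
-17098/(-43399) + B(-210)/d = -17098/(-43399) - 25/17783485/11520978 = -17098*(-1/43399) - 25*11520978/17783485 = 17098/43399 - 57604890/3556697 = -2439182215804/154357093103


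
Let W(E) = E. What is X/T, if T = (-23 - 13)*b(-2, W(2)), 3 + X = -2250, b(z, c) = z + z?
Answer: -751/48 ≈ -15.646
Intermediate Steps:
b(z, c) = 2*z
X = -2253 (X = -3 - 2250 = -2253)
T = 144 (T = (-23 - 13)*(2*(-2)) = -36*(-4) = 144)
X/T = -2253/144 = -2253*1/144 = -751/48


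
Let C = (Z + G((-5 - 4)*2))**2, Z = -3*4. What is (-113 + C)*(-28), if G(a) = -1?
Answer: -1568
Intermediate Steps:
Z = -12
C = 169 (C = (-12 - 1)**2 = (-13)**2 = 169)
(-113 + C)*(-28) = (-113 + 169)*(-28) = 56*(-28) = -1568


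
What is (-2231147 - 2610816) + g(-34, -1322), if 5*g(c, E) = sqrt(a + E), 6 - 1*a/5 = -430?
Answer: -4841963 + sqrt(858)/5 ≈ -4.8420e+6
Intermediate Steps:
a = 2180 (a = 30 - 5*(-430) = 30 + 2150 = 2180)
g(c, E) = sqrt(2180 + E)/5
(-2231147 - 2610816) + g(-34, -1322) = (-2231147 - 2610816) + sqrt(2180 - 1322)/5 = -4841963 + sqrt(858)/5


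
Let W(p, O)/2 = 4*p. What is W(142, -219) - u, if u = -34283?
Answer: 35419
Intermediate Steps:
W(p, O) = 8*p (W(p, O) = 2*(4*p) = 8*p)
W(142, -219) - u = 8*142 - 1*(-34283) = 1136 + 34283 = 35419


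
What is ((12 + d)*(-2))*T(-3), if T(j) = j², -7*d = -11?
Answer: -1710/7 ≈ -244.29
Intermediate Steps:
d = 11/7 (d = -⅐*(-11) = 11/7 ≈ 1.5714)
((12 + d)*(-2))*T(-3) = ((12 + 11/7)*(-2))*(-3)² = ((95/7)*(-2))*9 = -190/7*9 = -1710/7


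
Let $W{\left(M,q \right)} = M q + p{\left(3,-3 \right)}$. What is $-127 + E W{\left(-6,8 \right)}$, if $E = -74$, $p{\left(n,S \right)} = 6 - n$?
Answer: $3203$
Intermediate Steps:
$W{\left(M,q \right)} = 3 + M q$ ($W{\left(M,q \right)} = M q + \left(6 - 3\right) = M q + 3 = 3 + M q$)
$-127 + E W{\left(-6,8 \right)} = -127 - 74 \left(3 - 48\right) = -127 - -3330 = -127 + 3330 = 3203$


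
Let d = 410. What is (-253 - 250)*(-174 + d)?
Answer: -118708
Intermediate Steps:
(-253 - 250)*(-174 + d) = (-253 - 250)*(-174 + 410) = -503*236 = -118708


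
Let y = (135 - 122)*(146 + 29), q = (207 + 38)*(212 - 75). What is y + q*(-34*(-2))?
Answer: 2284695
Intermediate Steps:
q = 33565 (q = 245*137 = 33565)
y = 2275 (y = 13*175 = 2275)
y + q*(-34*(-2)) = 2275 + 33565*(-34*(-2)) = 2275 + 33565*68 = 2275 + 2282420 = 2284695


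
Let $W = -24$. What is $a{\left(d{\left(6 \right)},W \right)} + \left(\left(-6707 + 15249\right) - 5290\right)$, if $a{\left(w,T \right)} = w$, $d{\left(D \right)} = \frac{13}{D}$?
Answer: $\frac{19525}{6} \approx 3254.2$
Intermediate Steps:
$a{\left(d{\left(6 \right)},W \right)} + \left(\left(-6707 + 15249\right) - 5290\right) = \frac{13}{6} + \left(\left(-6707 + 15249\right) - 5290\right) = 13 \cdot \frac{1}{6} + \left(8542 - 5290\right) = \frac{13}{6} + 3252 = \frac{19525}{6}$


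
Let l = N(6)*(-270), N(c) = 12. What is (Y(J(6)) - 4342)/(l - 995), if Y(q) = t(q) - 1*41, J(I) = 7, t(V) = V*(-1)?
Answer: 878/847 ≈ 1.0366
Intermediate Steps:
t(V) = -V
l = -3240 (l = 12*(-270) = -3240)
Y(q) = -41 - q (Y(q) = -q - 1*41 = -q - 41 = -41 - q)
(Y(J(6)) - 4342)/(l - 995) = ((-41 - 1*7) - 4342)/(-3240 - 995) = ((-41 - 7) - 4342)/(-4235) = (-48 - 4342)*(-1/4235) = -4390*(-1/4235) = 878/847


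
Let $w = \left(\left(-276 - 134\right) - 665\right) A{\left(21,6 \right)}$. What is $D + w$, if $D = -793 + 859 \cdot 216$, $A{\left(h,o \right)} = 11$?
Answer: $172926$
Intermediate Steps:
$D = 184751$ ($D = -793 + 185544 = 184751$)
$w = -11825$ ($w = \left(\left(-276 - 134\right) - 665\right) 11 = \left(-410 - 665\right) 11 = \left(-1075\right) 11 = -11825$)
$D + w = 184751 - 11825 = 172926$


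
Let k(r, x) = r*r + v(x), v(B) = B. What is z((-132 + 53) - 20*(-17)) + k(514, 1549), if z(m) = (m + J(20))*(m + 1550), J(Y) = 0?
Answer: 738416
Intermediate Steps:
z(m) = m*(1550 + m) (z(m) = (m + 0)*(m + 1550) = m*(1550 + m))
k(r, x) = x + r² (k(r, x) = r*r + x = r² + x = x + r²)
z((-132 + 53) - 20*(-17)) + k(514, 1549) = ((-132 + 53) - 20*(-17))*(1550 + ((-132 + 53) - 20*(-17))) + (1549 + 514²) = (-79 + 340)*(1550 + (-79 + 340)) + (1549 + 264196) = 261*(1550 + 261) + 265745 = 261*1811 + 265745 = 472671 + 265745 = 738416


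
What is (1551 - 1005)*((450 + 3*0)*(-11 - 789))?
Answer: -196560000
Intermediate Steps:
(1551 - 1005)*((450 + 3*0)*(-11 - 789)) = 546*((450 + 0)*(-800)) = 546*(450*(-800)) = 546*(-360000) = -196560000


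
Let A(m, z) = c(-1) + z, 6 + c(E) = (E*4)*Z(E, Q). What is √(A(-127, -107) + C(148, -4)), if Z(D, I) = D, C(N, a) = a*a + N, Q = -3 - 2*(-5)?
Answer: √55 ≈ 7.4162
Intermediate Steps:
Q = 7 (Q = -3 + 10 = 7)
C(N, a) = N + a² (C(N, a) = a² + N = N + a²)
c(E) = -6 + 4*E² (c(E) = -6 + (E*4)*E = -6 + (4*E)*E = -6 + 4*E²)
A(m, z) = -2 + z (A(m, z) = (-6 + 4*(-1)²) + z = (-6 + 4*1) + z = (-6 + 4) + z = -2 + z)
√(A(-127, -107) + C(148, -4)) = √((-2 - 107) + (148 + (-4)²)) = √(-109 + (148 + 16)) = √(-109 + 164) = √55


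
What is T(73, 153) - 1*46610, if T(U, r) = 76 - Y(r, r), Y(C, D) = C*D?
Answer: -69943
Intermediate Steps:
T(U, r) = 76 - r² (T(U, r) = 76 - r*r = 76 - r²)
T(73, 153) - 1*46610 = (76 - 1*153²) - 1*46610 = (76 - 1*23409) - 46610 = (76 - 23409) - 46610 = -23333 - 46610 = -69943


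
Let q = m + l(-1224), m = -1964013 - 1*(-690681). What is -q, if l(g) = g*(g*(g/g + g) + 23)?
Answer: 1833570732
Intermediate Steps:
m = -1273332 (m = -1964013 + 690681 = -1273332)
l(g) = g*(23 + g*(1 + g)) (l(g) = g*(g*(1 + g) + 23) = g*(23 + g*(1 + g)))
q = -1833570732 (q = -1273332 - 1224*(23 - 1224 + (-1224)²) = -1273332 - 1224*(23 - 1224 + 1498176) = -1273332 - 1224*1496975 = -1273332 - 1832297400 = -1833570732)
-q = -1*(-1833570732) = 1833570732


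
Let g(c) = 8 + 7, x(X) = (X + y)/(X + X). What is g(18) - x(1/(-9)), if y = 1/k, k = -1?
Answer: 10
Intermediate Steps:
y = -1 (y = 1/(-1) = -1)
x(X) = (-1 + X)/(2*X) (x(X) = (X - 1)/(X + X) = (-1 + X)/((2*X)) = (-1 + X)*(1/(2*X)) = (-1 + X)/(2*X))
g(c) = 15
g(18) - x(1/(-9)) = 15 - (-1 + 1/(-9))/(2*(1/(-9))) = 15 - (-1 + 1*(-1/9))/(2*(1*(-1/9))) = 15 - (-1 - 1/9)/(2*(-1/9)) = 15 - (-9)*(-10)/(2*9) = 15 - 1*5 = 15 - 5 = 10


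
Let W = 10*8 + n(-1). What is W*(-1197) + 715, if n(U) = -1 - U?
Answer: -95045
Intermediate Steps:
W = 80 (W = 10*8 + (-1 - 1*(-1)) = 80 + (-1 + 1) = 80 + 0 = 80)
W*(-1197) + 715 = 80*(-1197) + 715 = -95760 + 715 = -95045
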